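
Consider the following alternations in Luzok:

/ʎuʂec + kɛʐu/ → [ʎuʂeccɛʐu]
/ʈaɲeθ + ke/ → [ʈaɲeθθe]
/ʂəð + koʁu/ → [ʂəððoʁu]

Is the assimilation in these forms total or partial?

total assimilation

Underlying /k/ is realised as [θ] next to /θ/; /θ/ itself does not change.
The output [θ] is identical to the trigger /θ/ — every feature (place, manner, voicing) has been copied — so this is total assimilation.
The other forms behave the same way: /k/ → [c] after /c/; /k/ → [ð] after /ð/ — in each case the output is a copy of the preceding consonant.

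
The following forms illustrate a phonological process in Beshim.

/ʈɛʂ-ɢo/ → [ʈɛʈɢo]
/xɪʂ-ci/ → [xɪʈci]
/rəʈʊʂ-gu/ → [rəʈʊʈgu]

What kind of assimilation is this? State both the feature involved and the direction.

The segment that alternates is /ʂ/, which surfaces as [ʈ] when adjacent to /ɢ/.
/ʂ/ is a fricative while /ɢ/ is a stop; the output [ʈ] is a stop, matching the trigger — so the feature that spreads is manner.
Place and voice are unchanged, so the assimilation is partial, not total.
The same holds elsewhere in the data: /ʂ/ → [ʈ] before /c/ (fricative → stop, matching a stop); /ʂ/ → [ʈ] before /g/ (fricative → stop, matching a stop) — only manner changes, and always toward the following segment.
Since the segment that changes precedes the conditioning segment, the assimilation is regressive.

regressive manner assimilation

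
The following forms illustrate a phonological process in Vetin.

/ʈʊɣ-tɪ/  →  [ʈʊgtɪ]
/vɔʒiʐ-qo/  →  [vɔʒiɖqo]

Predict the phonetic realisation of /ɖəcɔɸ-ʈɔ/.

The data show regressive manner assimilation: /ɣ/ → [g] before /t/; /ʐ/ → [ɖ] before /q/. In each pair only manner changes, matching the following consonant, while place and voice stay constant.
/ɸ/ is a voiceless bilabial fricative. The following trigger /ʈ/ is a stop, so /ɸ/ must become a stop as well.
Changing only its manner to stop gives [p] — the voiceless bilabial stop.

[ɖəcɔpʈɔ]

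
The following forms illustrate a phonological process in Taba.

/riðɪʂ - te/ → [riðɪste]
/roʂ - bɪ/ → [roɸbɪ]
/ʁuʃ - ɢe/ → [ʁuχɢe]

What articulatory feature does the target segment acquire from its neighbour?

place

Underlying /ʂ/ is realised as [s] next to /t/; /t/ itself does not change.
The change retroflex → alveolar matches the place of the following /t/, identifying this as place assimilation.
The same holds elsewhere in the data: /ʂ/ → [ɸ] before /b/ (retroflex → bilabial, matching bilabial); /ʃ/ → [χ] before /ɢ/ (postalveolar → uvular, matching uvular) — only place changes, and always toward the following segment.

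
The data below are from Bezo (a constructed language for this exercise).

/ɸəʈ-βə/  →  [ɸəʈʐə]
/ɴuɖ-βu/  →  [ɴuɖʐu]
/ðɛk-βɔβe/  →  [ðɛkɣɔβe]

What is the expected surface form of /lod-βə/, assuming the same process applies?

The data show progressive place assimilation: /β/ → [ʐ] after /ʈ/; /β/ → [ʐ] after /ɖ/; /β/ → [ɣ] after /k/. In each pair only place changes, matching the preceding consonant, while manner and voice stay constant.
/β/ is a voiced bilabial fricative. The preceding trigger /d/ is alveolar, so /β/ must become alveolar as well.
Changing only its place to alveolar gives [z] — the voiced alveolar fricative.

[lodzə]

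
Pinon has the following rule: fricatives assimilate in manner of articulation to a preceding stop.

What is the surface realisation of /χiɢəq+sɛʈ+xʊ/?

[χiɢəqtɛʈkʊ]

The rule targets /s/ (voiceless alveolar fricative), which sits after the trigger /q/ (stop).
A voiceless alveolar stop is [t], so the surface segment is [t].
The same rule applies at the second boundary: /x/ → [k] next to /ʈ/.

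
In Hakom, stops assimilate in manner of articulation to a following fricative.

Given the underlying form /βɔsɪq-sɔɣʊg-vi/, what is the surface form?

The rule targets /q/ (voiceless uvular stop), which sits before the trigger /s/ (fricative).
Changing only its manner to fricative gives [χ] — the voiceless uvular fricative.
At the second juncture, /g/ likewise becomes [ɣ] adjacent to /v/.

[βɔsɪχsɔɣʊɣvi]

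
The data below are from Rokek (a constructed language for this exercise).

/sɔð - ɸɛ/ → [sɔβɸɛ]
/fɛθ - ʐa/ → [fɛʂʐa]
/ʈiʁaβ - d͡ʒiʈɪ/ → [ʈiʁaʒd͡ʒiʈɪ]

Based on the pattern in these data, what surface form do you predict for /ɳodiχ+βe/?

The data show regressive place assimilation: /ð/ → [β] before /ɸ/; /θ/ → [ʂ] before /ʐ/; /β/ → [ʒ] before /d͡ʒ/. In each pair only place changes, matching the following consonant, while manner and voice stay constant.
/χ/ is a voiceless uvular fricative. The following trigger /β/ is bilabial, so /χ/ must become bilabial as well.
The voiceless bilabial fricative is [ɸ], so /χ/ → [ɸ].

[ɳodiɸβe]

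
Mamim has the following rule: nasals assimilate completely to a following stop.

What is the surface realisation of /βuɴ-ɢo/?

/ɴ/ is the segment targeted by the rule; it sits immediately before /ɢ/, so it assimilates completely and surfaces as [ɢ].

[βuɢɢo]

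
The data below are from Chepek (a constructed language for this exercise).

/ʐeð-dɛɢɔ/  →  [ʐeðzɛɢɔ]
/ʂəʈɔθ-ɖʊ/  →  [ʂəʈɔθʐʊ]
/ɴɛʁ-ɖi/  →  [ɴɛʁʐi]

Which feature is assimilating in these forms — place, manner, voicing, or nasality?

The segment that alternates is /d/, which surfaces as [z] when adjacent to /ð/.
The change stop → fricative matches the manner of the preceding /ð/, identifying this as manner assimilation.
Checking the remaining alternations: /ɖ/ → [ʐ] after /θ/ (stop → fricative, matching a fricative); /ɖ/ → [ʐ] after /ʁ/ (stop → fricative, matching a fricative) — only manner changes, and always toward the preceding segment.

manner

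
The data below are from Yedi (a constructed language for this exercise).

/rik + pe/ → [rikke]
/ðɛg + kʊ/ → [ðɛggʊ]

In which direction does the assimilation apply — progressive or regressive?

The segment that alternates is /p/, which surfaces as [k] when adjacent to /k/.
The output [k] is identical to the trigger /k/ — every feature (place, manner, voicing) has been copied — so this is total assimilation.
The other form behaves the same way: /k/ → [g] after /g/ — in each case the output is a copy of the preceding consonant.
Since the segment that changes follows the conditioning segment, the assimilation is progressive.

progressive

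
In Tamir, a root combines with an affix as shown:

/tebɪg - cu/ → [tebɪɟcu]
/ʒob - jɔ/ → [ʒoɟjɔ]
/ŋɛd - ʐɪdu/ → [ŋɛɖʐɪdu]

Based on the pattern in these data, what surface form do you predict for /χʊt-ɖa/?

The data show regressive place assimilation: /g/ → [ɟ] before /c/; /b/ → [ɟ] before /j/; /d/ → [ɖ] before /ʐ/. In each pair only place changes, matching the following consonant, while manner and voice stay constant.
The rule targets /t/ (voiceless alveolar stop), which sits before the trigger /ɖ/ (retroflex).
Changing only its place to retroflex gives [ʈ] — the voiceless retroflex stop.

[χʊʈɖa]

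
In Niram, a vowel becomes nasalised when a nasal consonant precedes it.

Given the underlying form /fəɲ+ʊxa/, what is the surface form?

/ʊ/ sits next to the nasal /ɲ/ and is therefore nasalised to [ʊ̃].

[fəɲʊ̃xa]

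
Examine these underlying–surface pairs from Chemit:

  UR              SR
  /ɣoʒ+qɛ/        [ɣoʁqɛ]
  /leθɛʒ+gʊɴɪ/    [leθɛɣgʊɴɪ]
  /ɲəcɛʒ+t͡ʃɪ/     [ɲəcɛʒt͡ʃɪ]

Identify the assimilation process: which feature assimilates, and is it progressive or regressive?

regressive place assimilation

Underlying /ʒ/ is realised as [ʁ] next to /q/; /q/ itself does not change.
/ʒ/ is postalveolar while /q/ is uvular; the output [ʁ] is uvular, matching the trigger — so the feature that spreads is place.
Manner and voice are unchanged, so the assimilation is partial, not total.
Checking the remaining alternation: /ʒ/ → [ɣ] before /g/ (postalveolar → velar, matching velar) — only place changes, and always toward the following segment.
No alternation appears in [ɲəcɛʒt͡ʃɪ]: there the adjacent consonants already agree in place (/ʒ/ and /t͡ʃ/ are both postalveolar), so this form is consistent with the same rule.
Since the segment that changes precedes the conditioning segment, the assimilation is regressive.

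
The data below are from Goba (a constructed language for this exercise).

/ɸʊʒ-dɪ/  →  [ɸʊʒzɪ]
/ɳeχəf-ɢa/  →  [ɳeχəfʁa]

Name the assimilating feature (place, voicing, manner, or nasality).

manner

The segment that alternates is /d/, which surfaces as [z] when adjacent to /ʒ/.
The change stop → fricative matches the manner of the preceding /ʒ/, identifying this as manner assimilation.
Checking the remaining alternation: /ɢ/ → [ʁ] after /f/ (stop → fricative, matching a fricative) — only manner changes, and always toward the preceding segment.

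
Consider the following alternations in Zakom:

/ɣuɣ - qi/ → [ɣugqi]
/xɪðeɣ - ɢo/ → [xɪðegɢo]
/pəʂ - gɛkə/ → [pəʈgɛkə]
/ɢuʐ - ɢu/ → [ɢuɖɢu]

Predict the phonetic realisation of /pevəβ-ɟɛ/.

[pevəbɟɛ]

The data show regressive manner assimilation: /ɣ/ → [g] before /q/; /ɣ/ → [g] before /ɢ/; /ʂ/ → [ʈ] before /g/; /ʐ/ → [ɖ] before /ɢ/. In each pair only manner changes, matching the following consonant, while place and voice stay constant.
/β/ is a voiced bilabial fricative. The following trigger /ɟ/ is a stop, so /β/ must become a stop as well.
The voiced bilabial stop is [b], so /β/ → [b].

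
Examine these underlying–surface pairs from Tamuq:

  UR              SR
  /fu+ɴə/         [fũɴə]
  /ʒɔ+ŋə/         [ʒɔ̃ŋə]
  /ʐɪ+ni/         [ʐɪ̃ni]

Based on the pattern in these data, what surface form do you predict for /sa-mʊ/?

[sãmʊ]

The data show regressive nasality assimilation (vowel nasalisation): /u/ → [ũ] before /ɴ/; /ɔ/ → [ɔ̃] before /ŋ/; /ɪ/ → [ɪ̃] before /n/ — a vowel is nasalised by an immediately following nasal consonant.
/a/ sits next to the nasal /m/ and is therefore nasalised to [ã].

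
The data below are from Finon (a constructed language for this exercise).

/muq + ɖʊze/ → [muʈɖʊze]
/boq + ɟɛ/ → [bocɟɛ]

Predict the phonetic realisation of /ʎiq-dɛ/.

[ʎitdɛ]

The data show regressive place assimilation: /q/ → [ʈ] before /ɖ/; /q/ → [c] before /ɟ/. In each pair only place changes, matching the following consonant, while manner and voice stay constant.
/q/ is a voiceless uvular stop. The following trigger /d/ is alveolar, so /q/ must become alveolar as well.
A voiceless alveolar stop is [t], so the surface segment is [t].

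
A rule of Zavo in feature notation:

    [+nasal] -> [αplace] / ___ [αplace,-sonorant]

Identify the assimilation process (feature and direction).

regressive place assimilation

The shared variable α links the value of the place features (abbreviated [place]) on the target to the same value on the neighbouring segment, so place is the feature that assimilates.
Since the environment is written after the underscore, the trigger follows the target; the direction is regressive.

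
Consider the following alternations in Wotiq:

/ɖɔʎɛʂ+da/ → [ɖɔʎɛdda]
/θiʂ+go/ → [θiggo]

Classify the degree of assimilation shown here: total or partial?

Comparing underlying and surface forms, /ʂ/ → [d] is the alternation; the neighbouring /d/ is constant.
The output [d] is identical to the trigger /d/ — every feature (place, manner, voicing) has been copied — so this is total assimilation.
The remaining alternation confirms this: /ʂ/ → [g] before /g/ — in each case the output is a copy of the following consonant.

total assimilation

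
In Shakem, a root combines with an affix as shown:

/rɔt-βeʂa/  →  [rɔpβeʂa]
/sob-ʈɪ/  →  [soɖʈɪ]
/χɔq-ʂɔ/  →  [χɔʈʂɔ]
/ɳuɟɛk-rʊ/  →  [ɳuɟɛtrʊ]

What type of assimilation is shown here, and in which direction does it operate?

regressive place assimilation

Underlying /t/ is realised as [p] next to /β/; /β/ itself does not change.
/t/ is alveolar while /β/ is bilabial; the output [p] is bilabial, matching the trigger — so the feature that spreads is place.
Manner and voice are unchanged, so the assimilation is partial, not total.
The other alternating forms pattern the same way: /b/ → [ɖ] before /ʈ/ (bilabial → retroflex, matching retroflex); /q/ → [ʈ] before /ʂ/ (uvular → retroflex, matching retroflex); /k/ → [t] before /r/ (velar → alveolar, matching alveolar) — only place changes, and always toward the following segment.
The trigger is the following segment, so the direction is regressive (anticipatory).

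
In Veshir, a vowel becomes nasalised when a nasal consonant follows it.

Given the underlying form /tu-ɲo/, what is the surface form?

/u/ sits next to the nasal /ɲ/ and is therefore nasalised to [ũ].

[tũɲo]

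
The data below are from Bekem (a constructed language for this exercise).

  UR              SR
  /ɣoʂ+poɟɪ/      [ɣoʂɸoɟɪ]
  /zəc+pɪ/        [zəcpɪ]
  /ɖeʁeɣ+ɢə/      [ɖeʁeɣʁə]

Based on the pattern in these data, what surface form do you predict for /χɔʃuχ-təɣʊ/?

The data show progressive manner assimilation: /p/ → [ɸ] after /ʂ/; /ɢ/ → [ʁ] after /ɣ/. In each pair only manner changes, matching the preceding consonant, while place and voice stay constant.
No alternation appears in [zəcpɪ]: there the adjacent consonants already agree in manner (/p/ and /c/ are both stops), so this form is consistent with the same rule.
/t/ is a voiceless alveolar stop. The preceding trigger /χ/ is a fricative, so /t/ must become a fricative as well.
Changing only its manner to fricative gives [s] — the voiceless alveolar fricative.

[χɔʃuχsəɣʊ]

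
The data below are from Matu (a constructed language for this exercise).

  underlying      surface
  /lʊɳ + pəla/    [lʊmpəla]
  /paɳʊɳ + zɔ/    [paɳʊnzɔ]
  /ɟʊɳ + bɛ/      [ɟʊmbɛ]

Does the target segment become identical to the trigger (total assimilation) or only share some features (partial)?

Underlying /ɳ/ is realised as [m] next to /p/; /p/ itself does not change.
The change retroflex → bilabial matches the place of the following /p/, identifying this as place assimilation.
Manner and voice are unchanged, so the assimilation is partial, not total.
The same holds elsewhere in the data: /ɳ/ → [n] before /z/ (retroflex → alveolar, matching alveolar); /ɳ/ → [m] before /b/ (retroflex → bilabial, matching bilabial) — only place changes, and always toward the following segment.

partial assimilation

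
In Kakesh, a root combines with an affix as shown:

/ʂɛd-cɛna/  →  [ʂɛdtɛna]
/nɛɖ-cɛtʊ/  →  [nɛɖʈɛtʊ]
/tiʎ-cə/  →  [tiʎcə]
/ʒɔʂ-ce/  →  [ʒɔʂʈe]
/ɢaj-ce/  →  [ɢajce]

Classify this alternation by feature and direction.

The segment that alternates is /c/, which surfaces as [t] when adjacent to /d/.
The change palatal → alveolar matches the place of the preceding /d/, identifying this as place assimilation.
Manner and voice are unchanged, so the assimilation is partial, not total.
The same holds elsewhere in the data: /c/ → [ʈ] after /ɖ/ (palatal → retroflex, matching retroflex); /c/ → [ʈ] after /ʂ/ (palatal → retroflex, matching retroflex) — only place changes, and always toward the preceding segment.
No alternation appears in [tiʎcə], [ɢajce]: there the adjacent consonants already agree in place (/c/ and /ʎ/ are both palatal; /c/ and /j/ are both palatal), so these forms are consistent with the same rule.
Since the segment that changes follows the conditioning segment, the assimilation is progressive.

progressive place assimilation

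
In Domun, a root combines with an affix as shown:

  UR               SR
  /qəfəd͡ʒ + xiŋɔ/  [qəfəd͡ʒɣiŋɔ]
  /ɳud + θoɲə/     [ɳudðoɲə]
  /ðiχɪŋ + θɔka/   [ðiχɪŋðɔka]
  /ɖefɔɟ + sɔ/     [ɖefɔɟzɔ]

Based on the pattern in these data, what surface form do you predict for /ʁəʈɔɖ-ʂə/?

The data show progressive voicing assimilation: /x/ → [ɣ] after /d͡ʒ/; /θ/ → [ð] after /d/; /θ/ → [ð] after /ŋ/; /s/ → [z] after /ɟ/. In each pair only voicing changes, matching the preceding consonant, while place and manner stay constant.
The rule targets /ʂ/ (voiceless retroflex fricative), which sits after the trigger /ɖ/ (voiced).
Changing only its voicing to voiced gives [ʐ] — the voiced retroflex fricative.

[ʁəʈɔɖʐə]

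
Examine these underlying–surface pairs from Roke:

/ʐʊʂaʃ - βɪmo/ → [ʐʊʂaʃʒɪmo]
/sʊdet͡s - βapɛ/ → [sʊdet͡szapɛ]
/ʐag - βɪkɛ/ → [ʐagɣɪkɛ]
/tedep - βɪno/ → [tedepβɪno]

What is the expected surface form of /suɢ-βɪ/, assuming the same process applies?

The data show progressive place assimilation: /β/ → [ʒ] after /ʃ/; /β/ → [z] after /t͡s/; /β/ → [ɣ] after /g/. In each pair only place changes, matching the preceding consonant, while manner and voice stay constant.
No alternation appears in [tedepβɪno]: there the adjacent consonants already agree in place (/β/ and /p/ are both bilabial), so this form is consistent with the same rule.
The rule targets /β/ (voiced bilabial fricative), which sits after the trigger /ɢ/ (uvular).
Changing only its place to uvular gives [ʁ] — the voiced uvular fricative.

[suɢʁɪ]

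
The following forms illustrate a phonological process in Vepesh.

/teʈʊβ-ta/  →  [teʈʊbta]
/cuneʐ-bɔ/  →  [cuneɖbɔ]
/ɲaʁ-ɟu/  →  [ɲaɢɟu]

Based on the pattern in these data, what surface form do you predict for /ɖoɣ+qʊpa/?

[ɖogqʊpa]

The data show regressive manner assimilation: /β/ → [b] before /t/; /ʐ/ → [ɖ] before /b/; /ʁ/ → [ɢ] before /ɟ/. In each pair only manner changes, matching the following consonant, while place and voice stay constant.
The rule targets /ɣ/ (voiced velar fricative), which sits before the trigger /q/ (stop).
A voiced velar stop is [g], so the surface segment is [g].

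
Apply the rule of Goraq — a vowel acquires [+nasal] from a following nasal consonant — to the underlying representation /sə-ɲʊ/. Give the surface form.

The vowel /ə/ is adjacent to the following nasal /ɲ/, so it acquires [+nasal] and surfaces as [ə̃].

[sə̃ɲʊ]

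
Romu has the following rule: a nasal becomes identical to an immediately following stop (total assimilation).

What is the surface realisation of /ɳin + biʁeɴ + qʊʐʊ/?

/n/ is the segment targeted by the rule; it sits immediately before /b/, so it assimilates completely and surfaces as [b].
At the second juncture, /ɴ/ likewise becomes [q] adjacent to /q/.

[ɳibbiʁeqqʊʐʊ]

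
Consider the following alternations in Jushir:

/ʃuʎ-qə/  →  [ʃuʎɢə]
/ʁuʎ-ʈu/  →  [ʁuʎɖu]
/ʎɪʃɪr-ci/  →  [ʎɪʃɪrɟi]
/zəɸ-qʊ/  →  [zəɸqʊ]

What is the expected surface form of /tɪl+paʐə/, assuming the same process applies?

[tɪlbaʐə]

The data show progressive voicing assimilation: /q/ → [ɢ] after /ʎ/; /ʈ/ → [ɖ] after /ʎ/; /c/ → [ɟ] after /r/. In each pair only voicing changes, matching the preceding consonant, while place and manner stay constant.
Nothing changes in [zəɸqʊ]: there the adjacent consonants already agree in voicing (/q/ and /ɸ/ are both voiceless), so this form is consistent with the same rule.
/p/ is a voiceless bilabial stop. The preceding trigger /l/ is voiced, so /p/ must become voiced as well.
A voiced bilabial stop is [b], so the surface segment is [b].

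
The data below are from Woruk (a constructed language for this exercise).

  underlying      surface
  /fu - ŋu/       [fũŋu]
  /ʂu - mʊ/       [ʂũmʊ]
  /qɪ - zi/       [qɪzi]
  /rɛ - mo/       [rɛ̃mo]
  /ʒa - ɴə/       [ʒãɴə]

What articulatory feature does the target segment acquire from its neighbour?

The vowel /u/ surfaces as nasalised [ũ] next to the following nasal /ŋ/ — it has acquired the [+nasal] feature of its neighbour.
Likewise in the remaining data: /u/ → [ũ] before /m/; /ɛ/ → [ɛ̃] before /m/; /a/ → [ã] before /ɴ/ — each time a vowel is nasalised next to a following nasal.
No change occurs in [qɪzi] because the vowel at the boundary is adjacent to an oral consonant, not a nasal (/ɪ/ next to /z/).

nasality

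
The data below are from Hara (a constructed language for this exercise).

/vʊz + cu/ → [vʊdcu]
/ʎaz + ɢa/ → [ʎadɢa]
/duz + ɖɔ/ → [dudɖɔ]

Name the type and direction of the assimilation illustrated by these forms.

Underlying /z/ is realised as [d] next to /c/; /c/ itself does not change.
The change fricative → stop matches the manner of the following /c/, identifying this as manner assimilation.
Place and voice are unchanged, so the assimilation is partial, not total.
The same holds elsewhere in the data: /z/ → [d] before /ɢ/ (fricative → stop, matching a stop); /z/ → [d] before /ɖ/ (fricative → stop, matching a stop) — only manner changes, and always toward the following segment.
Since the segment that changes precedes the conditioning segment, the assimilation is regressive.

regressive manner assimilation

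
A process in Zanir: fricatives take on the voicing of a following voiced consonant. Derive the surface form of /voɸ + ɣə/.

The rule targets /ɸ/ (voiceless bilabial fricative), which sits before the trigger /ɣ/ (voiced).
The voiced bilabial fricative is [β], so /ɸ/ → [β].

[voβɣə]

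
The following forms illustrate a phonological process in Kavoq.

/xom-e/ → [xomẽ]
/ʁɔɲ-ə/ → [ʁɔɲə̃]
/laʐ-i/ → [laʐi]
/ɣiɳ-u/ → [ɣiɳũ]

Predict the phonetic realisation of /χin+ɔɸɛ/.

[χinɔ̃ɸɛ]

The data show progressive nasality assimilation (vowel nasalisation): /e/ → [ẽ] after /m/; /ə/ → [ə̃] after /ɲ/; /u/ → [ũ] after /ɳ/ — a vowel is nasalised by an immediately preceding nasal consonant.
No change occurs in [laʐi] because the vowel at the boundary is adjacent to an oral consonant, not a nasal (/i/ next to /ʐ/).
The vowel /ɔ/ is adjacent to the preceding nasal /n/, so it acquires [+nasal] and surfaces as [ɔ̃].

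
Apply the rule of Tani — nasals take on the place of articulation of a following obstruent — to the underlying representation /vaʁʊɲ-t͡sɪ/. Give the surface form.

/ɲ/ is a voiced palatal nasal. The following trigger /t͡s/ is alveolar, so /ɲ/ must become alveolar as well.
Changing only its place to alveolar gives [n] — the voiced alveolar nasal.

[vaʁʊnt͡sɪ]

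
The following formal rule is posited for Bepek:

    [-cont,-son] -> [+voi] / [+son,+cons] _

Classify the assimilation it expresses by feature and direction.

progressive voicing assimilation

The target ([-cont,-son], stops) acquires [+voi] next to a sonorant consonant ([+son,+cons]) — it takes on the voicing of its neighbour, so the feature that spreads is voicing.
Since the environment is written before the underscore, the trigger precedes the target; the direction is progressive.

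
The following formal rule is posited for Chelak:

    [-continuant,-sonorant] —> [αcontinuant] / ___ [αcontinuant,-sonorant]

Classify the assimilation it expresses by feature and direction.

The shared variable α links the value of [continuant] on the target to that of the neighbouring obstruent. [continuant] distinguishes stops from fricatives — a manner-of-articulation feature — so this is manner assimilation.
The conditioning segment sits to the right of the focus bar, meaning the trigger follows the segment that changes — regressive assimilation.

regressive manner assimilation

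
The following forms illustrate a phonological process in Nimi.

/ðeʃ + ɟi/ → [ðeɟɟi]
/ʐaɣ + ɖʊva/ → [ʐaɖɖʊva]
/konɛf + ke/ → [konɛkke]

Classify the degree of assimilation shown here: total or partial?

Comparing underlying and surface forms, /ʃ/ → [ɟ] is the alternation; the neighbouring /ɟ/ is constant.
The output [ɟ] is identical to the trigger /ɟ/ — every feature (place, manner, voicing) has been copied — so this is total assimilation.
The other forms behave the same way: /ɣ/ → [ɖ] before /ɖ/; /f/ → [k] before /k/ — in each case the output is a copy of the following consonant.

total assimilation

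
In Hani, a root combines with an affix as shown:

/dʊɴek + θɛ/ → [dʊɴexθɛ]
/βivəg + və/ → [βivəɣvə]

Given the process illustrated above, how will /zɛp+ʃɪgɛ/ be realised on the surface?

[zɛɸʃɪgɛ]

The data show regressive manner assimilation: /k/ → [x] before /θ/; /g/ → [ɣ] before /v/. In each pair only manner changes, matching the following consonant, while place and voice stay constant.
The rule targets /p/ (voiceless bilabial stop), which sits before the trigger /ʃ/ (fricative).
The voiceless bilabial fricative is [ɸ], so /p/ → [ɸ].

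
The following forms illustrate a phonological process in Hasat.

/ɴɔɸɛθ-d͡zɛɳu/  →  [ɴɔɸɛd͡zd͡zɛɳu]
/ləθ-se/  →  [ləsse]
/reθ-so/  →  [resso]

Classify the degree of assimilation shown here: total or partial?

total assimilation

Underlying /θ/ is realised as [d͡z] next to /d͡z/; /d͡z/ itself does not change.
The output [d͡z] is identical to the trigger /d͡z/ — every feature (place, manner, voicing) has been copied — so this is total assimilation.
The other form behaves the same way: /θ/ → [s] before /s/ — in each case the output is a copy of the following consonant.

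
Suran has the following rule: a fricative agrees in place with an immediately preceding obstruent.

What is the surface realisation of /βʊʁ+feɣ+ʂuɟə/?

The rule targets /f/ (voiceless labiodental fricative), which sits after the trigger /ʁ/ (uvular).
A voiceless uvular fricative is [χ], so the surface segment is [χ].
The same rule applies at the second boundary: /ʂ/ → [x] next to /ɣ/.

[βʊʁχeɣxuɟə]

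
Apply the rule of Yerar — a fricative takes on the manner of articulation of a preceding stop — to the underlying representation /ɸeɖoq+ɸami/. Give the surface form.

/ɸ/ is a voiceless bilabial fricative. The preceding trigger /q/ is a stop, so /ɸ/ must become a stop as well.
A voiceless bilabial stop is [p], so the surface segment is [p].

[ɸeɖoqpami]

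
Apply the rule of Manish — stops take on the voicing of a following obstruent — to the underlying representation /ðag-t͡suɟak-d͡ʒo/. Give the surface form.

[ðakt͡suɟagd͡ʒo]

The rule targets /g/ (voiced velar stop), which sits before the trigger /t͡s/ (voiceless).
A voiceless velar stop is [k], so the surface segment is [k].
The same rule applies at the second boundary: /k/ → [g] next to /d͡ʒ/.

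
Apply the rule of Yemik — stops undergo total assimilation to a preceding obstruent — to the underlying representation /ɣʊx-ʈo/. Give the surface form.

/ʈ/ is the segment targeted by the rule; it sits immediately after /x/, so it assimilates completely and surfaces as [x].

[ɣʊxxo]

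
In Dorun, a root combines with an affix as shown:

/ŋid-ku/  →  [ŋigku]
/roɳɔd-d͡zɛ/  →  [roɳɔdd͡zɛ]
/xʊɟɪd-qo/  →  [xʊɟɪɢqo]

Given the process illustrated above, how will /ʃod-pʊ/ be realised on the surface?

[ʃobpʊ]

The data show regressive place assimilation: /d/ → [g] before /k/; /d/ → [ɢ] before /q/. In each pair only place changes, matching the following consonant, while manner and voice stay constant.
Nothing changes in [roɳɔdd͡zɛ]: there the adjacent consonants already agree in place (/d/ and /d͡z/ are both alveolar), so this form is consistent with the same rule.
The rule targets /d/ (voiced alveolar stop), which sits before the trigger /p/ (bilabial).
Changing only its place to bilabial gives [b] — the voiced bilabial stop.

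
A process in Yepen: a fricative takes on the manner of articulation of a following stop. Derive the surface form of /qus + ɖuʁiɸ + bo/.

The rule targets /s/ (voiceless alveolar fricative), which sits before the trigger /ɖ/ (stop).
A voiceless alveolar stop is [t], so the surface segment is [t].
At the second juncture, /ɸ/ likewise becomes [p] adjacent to /b/.

[qutɖuʁipbo]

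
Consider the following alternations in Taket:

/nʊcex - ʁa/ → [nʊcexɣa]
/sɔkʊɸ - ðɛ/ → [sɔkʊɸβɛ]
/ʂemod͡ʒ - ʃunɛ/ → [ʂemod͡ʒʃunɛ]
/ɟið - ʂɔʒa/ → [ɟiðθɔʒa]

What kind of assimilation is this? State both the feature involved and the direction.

progressive place assimilation

The segment that alternates is /ʁ/, which surfaces as [ɣ] when adjacent to /x/.
The change uvular → velar matches the place of the preceding /x/, identifying this as place assimilation.
Manner and voice are unchanged, so the assimilation is partial, not total.
The same holds elsewhere in the data: /ð/ → [β] after /ɸ/ (dental → bilabial, matching bilabial); /ʂ/ → [θ] after /ð/ (retroflex → dental, matching dental) — only place changes, and always toward the preceding segment.
No alternation appears in [ʂemod͡ʒʃunɛ]: there the adjacent consonants already agree in place (/ʃ/ and /d͡ʒ/ are both postalveolar), so this form is consistent with the same rule.
Since the segment that changes follows the conditioning segment, the assimilation is progressive.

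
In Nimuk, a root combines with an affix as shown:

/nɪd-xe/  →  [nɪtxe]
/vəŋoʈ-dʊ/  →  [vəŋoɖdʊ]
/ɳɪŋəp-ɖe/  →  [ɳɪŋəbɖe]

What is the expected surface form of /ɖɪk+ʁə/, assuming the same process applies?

The data show regressive voicing assimilation: /d/ → [t] before /x/; /ʈ/ → [ɖ] before /d/; /p/ → [b] before /ɖ/. In each pair only voicing changes, matching the following consonant, while place and manner stay constant.
/k/ is a voiceless velar stop. The following trigger /ʁ/ is voiced, so /k/ must become voiced as well.
The voiced velar stop is [g], so /k/ → [g].

[ɖɪgʁə]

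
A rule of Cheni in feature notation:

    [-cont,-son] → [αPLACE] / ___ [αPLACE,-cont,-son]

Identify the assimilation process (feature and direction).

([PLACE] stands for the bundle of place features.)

regressive place assimilation

The shared variable α links the value of the place features (abbreviated [PLACE]) on the target to the same value on the neighbouring segment, so place is the feature that assimilates.
The conditioning segment sits to the right of the focus bar, meaning the trigger follows the segment that changes — regressive assimilation.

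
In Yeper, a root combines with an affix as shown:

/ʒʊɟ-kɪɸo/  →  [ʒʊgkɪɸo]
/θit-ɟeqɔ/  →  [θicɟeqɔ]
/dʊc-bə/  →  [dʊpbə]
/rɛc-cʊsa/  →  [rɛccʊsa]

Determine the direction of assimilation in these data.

regressive

Underlying /ɟ/ is realised as [g] next to /k/; /k/ itself does not change.
The change palatal → velar matches the place of the following /k/, identifying this as place assimilation.
Checking the remaining alternations: /t/ → [c] before /ɟ/ (alveolar → palatal, matching palatal); /c/ → [p] before /b/ (palatal → bilabial, matching bilabial) — only place changes, and always toward the following segment.
No alternation appears in [rɛccʊsa]: there the adjacent consonants already agree in place (/c/ and /c/ are both palatal), so this form is consistent with the same rule.
Since the segment that changes precedes the conditioning segment, the assimilation is regressive.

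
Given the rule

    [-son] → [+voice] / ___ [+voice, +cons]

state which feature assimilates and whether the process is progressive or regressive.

The structural change is [+voice], and the conditioning segment [+voice, +cons] (a voiced consonant) is itself voiced, so the target comes to share the voicing of its neighbour — voicing assimilation.
The conditioning segment sits to the right of the focus bar, meaning the trigger follows the segment that changes — regressive assimilation.

regressive voicing assimilation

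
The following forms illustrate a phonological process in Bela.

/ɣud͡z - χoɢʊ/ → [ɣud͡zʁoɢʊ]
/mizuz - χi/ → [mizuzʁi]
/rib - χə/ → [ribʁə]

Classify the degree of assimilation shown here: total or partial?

partial assimilation

The segment that alternates is /χ/, which surfaces as [ʁ] when adjacent to /d͡z/.
/χ/ is voiceless while /d͡z/ is voiced; the output [ʁ] is voiced, matching the trigger — so the feature that spreads is voicing.
Place and manner are unchanged, so the assimilation is partial, not total.
The other alternating forms pattern the same way: /χ/ → [ʁ] after /z/ (voiceless → voiced, matching voiced); /χ/ → [ʁ] after /b/ (voiceless → voiced, matching voiced) — only voicing changes, and always toward the preceding segment.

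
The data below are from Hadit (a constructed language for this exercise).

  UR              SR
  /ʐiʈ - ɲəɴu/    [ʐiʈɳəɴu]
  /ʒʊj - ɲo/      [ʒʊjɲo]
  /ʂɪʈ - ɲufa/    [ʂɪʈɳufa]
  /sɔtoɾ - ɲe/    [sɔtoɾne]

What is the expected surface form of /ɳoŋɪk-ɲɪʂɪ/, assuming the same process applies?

The data show progressive place assimilation: /ɲ/ → [ɳ] after /ʈ/; /ɲ/ → [n] after /ɾ/. In each pair only place changes, matching the preceding consonant, while manner and voice stay constant.
Nothing changes in [ʒʊjɲo]: there the adjacent consonants already agree in place (/ɲ/ and /j/ are both palatal), so this form is consistent with the same rule.
The rule targets /ɲ/ (voiced palatal nasal), which sits after the trigger /k/ (velar).
The voiced velar nasal is [ŋ], so /ɲ/ → [ŋ].

[ɳoŋɪkŋɪʂɪ]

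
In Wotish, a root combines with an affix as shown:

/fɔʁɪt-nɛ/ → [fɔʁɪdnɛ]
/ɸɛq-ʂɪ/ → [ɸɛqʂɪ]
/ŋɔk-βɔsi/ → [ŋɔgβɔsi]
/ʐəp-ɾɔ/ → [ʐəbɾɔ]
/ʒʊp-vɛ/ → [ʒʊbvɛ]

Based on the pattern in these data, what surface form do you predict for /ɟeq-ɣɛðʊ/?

[ɟeɢɣɛðʊ]

The data show regressive voicing assimilation: /t/ → [d] before /n/; /k/ → [g] before /β/; /p/ → [b] before /ɾ/; /p/ → [b] before /v/. In each pair only voicing changes, matching the following consonant, while place and manner stay constant.
Nothing changes in [ɸɛqʂɪ]: there the adjacent consonants already agree in voicing (/q/ and /ʂ/ are both voiceless), so this form is consistent with the same rule.
The rule targets /q/ (voiceless uvular stop), which sits before the trigger /ɣ/ (voiced).
Changing only its voicing to voiced gives [ɢ] — the voiced uvular stop.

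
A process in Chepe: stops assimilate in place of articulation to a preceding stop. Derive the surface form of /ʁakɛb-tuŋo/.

The rule targets /t/ (voiceless alveolar stop), which sits after the trigger /b/ (bilabial).
Changing only its place to bilabial gives [p] — the voiceless bilabial stop.

[ʁakɛbpuŋo]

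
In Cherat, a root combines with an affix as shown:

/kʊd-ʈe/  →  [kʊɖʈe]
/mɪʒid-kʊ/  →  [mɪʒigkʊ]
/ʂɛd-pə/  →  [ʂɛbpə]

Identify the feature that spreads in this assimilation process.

place

Underlying /d/ is realised as [ɖ] next to /ʈ/; /ʈ/ itself does not change.
/d/ is alveolar while /ʈ/ is retroflex; the output [ɖ] is retroflex, matching the trigger — so the feature that spreads is place.
The same holds elsewhere in the data: /d/ → [g] before /k/ (alveolar → velar, matching velar); /d/ → [b] before /p/ (alveolar → bilabial, matching bilabial) — only place changes, and always toward the following segment.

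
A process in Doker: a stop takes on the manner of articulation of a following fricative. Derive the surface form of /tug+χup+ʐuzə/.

[tuɣχuɸʐuzə]

The rule targets /g/ (voiced velar stop), which sits before the trigger /χ/ (fricative).
A voiced velar fricative is [ɣ], so the surface segment is [ɣ].
The same rule applies at the second boundary: /p/ → [ɸ] next to /ʐ/.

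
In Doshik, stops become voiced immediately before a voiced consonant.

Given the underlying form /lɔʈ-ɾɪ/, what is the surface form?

[lɔɖɾɪ]

/ʈ/ is a voiceless retroflex stop. The following trigger /ɾ/ is voiced, so /ʈ/ must become voiced as well.
Changing only its voicing to voiced gives [ɖ] — the voiced retroflex stop.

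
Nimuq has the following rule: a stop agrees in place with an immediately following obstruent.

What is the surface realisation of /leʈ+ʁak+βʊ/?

[leqʁapβʊ]

/ʈ/ is a voiceless retroflex stop. The following trigger /ʁ/ is uvular, so /ʈ/ must become uvular as well.
Changing only its place to uvular gives [q] — the voiceless uvular stop.
At the second juncture, /k/ likewise becomes [p] adjacent to /β/.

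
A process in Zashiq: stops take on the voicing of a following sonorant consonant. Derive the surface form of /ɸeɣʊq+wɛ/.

/q/ is a voiceless uvular stop. The following trigger /w/ is voiced, so /q/ must become voiced as well.
A voiced uvular stop is [ɢ], so the surface segment is [ɢ].

[ɸeɣʊɢwɛ]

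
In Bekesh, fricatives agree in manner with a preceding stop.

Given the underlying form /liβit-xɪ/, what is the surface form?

The rule targets /x/ (voiceless velar fricative), which sits after the trigger /t/ (stop).
Changing only its manner to stop gives [k] — the voiceless velar stop.

[liβitkɪ]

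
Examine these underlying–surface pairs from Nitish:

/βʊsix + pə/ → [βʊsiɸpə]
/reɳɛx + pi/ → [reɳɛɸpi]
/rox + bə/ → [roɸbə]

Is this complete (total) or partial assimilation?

partial assimilation

Comparing underlying and surface forms, /x/ → [ɸ] is the alternation; the neighbouring /p/ is constant.
/x/ is velar while /p/ is bilabial; the output [ɸ] is bilabial, matching the trigger — so the feature that spreads is place.
Manner and voice are unchanged, so the assimilation is partial, not total.
The same holds elsewhere in the data: /x/ → [ɸ] before /b/ (velar → bilabial, matching bilabial) — only place changes, and always toward the following segment.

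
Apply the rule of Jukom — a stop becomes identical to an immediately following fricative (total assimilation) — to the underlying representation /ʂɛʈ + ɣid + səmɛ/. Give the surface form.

[ʂɛɣɣissəmɛ]

/ʈ/ is the segment targeted by the rule; it sits immediately before /ɣ/, so it assimilates completely and surfaces as [ɣ].
The same rule applies at the second boundary: /d/ → [s] next to /s/.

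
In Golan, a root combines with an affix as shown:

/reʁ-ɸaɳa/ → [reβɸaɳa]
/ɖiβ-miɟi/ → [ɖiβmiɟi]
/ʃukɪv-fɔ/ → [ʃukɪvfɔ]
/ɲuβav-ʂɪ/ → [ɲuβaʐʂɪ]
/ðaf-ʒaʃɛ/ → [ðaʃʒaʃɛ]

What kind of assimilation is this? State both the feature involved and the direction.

regressive place assimilation

Underlying /ʁ/ is realised as [β] next to /ɸ/; /ɸ/ itself does not change.
The change uvular → bilabial matches the place of the following /ɸ/, identifying this as place assimilation.
Manner and voice are unchanged, so the assimilation is partial, not total.
The other alternating forms pattern the same way: /v/ → [ʐ] before /ʂ/ (labiodental → retroflex, matching retroflex); /f/ → [ʃ] before /ʒ/ (labiodental → postalveolar, matching postalveolar) — only place changes, and always toward the following segment.
No alternation appears in [ɖiβmiɟi], [ʃukɪvfɔ]: there the adjacent consonants already agree in place (/β/ and /m/ are both bilabial; /v/ and /f/ are both labiodental), so these forms are consistent with the same rule.
The trigger is the following segment, so the direction is regressive (anticipatory).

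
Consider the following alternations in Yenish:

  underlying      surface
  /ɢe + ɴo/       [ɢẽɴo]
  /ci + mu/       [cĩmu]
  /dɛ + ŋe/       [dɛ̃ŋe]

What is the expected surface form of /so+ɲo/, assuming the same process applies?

The data show regressive nasality assimilation (vowel nasalisation): /e/ → [ẽ] before /ɴ/; /i/ → [ĩ] before /m/; /ɛ/ → [ɛ̃] before /ŋ/ — a vowel is nasalised by an immediately following nasal consonant.
/o/ sits next to the nasal /ɲ/ and is therefore nasalised to [õ].

[sõɲo]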